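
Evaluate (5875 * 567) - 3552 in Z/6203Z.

5875 * 567 = 3331125 ≡ 114 (mod 6203)
114 - 3552 = -3438 ≡ 2765 (mod 6203)

2765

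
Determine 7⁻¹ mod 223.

32

Run the extended Euclidean algorithm:
223 = 31*7 + 6
7 = 1*6 + 1
6 = 6*1 + 0
gcd(7, 223) = 1, so the inverse exists.
Back-substitute for 1:
1 = 1*7 − 1*6
  = −1*223 + 32*7
So 7⁻¹ ≡ 32 (mod 223).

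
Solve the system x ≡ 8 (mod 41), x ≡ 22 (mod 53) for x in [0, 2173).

1771

41⁻¹ mod 53: 41*22 ≡ 1 (mod 53), so 41⁻¹ ≡ 22.
x = 8 + 41*((22 − 8)*22 mod 53) = 8 + 41*43 = 1771.
Check: 1771 mod 41 = 8, 1771 mod 53 = 22. ✓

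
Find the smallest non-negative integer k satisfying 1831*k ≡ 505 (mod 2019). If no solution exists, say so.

gcd(1831, 2019) = 1, so a unique solution mod 2019 exists.
1831⁻¹ ≡ 247 (mod 2019).
k ≡ 247*505 ≡ 1576 (mod 2019).

1576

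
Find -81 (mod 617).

-81 = -1*617 + 536, so -81 ≡ 536 (mod 617).

536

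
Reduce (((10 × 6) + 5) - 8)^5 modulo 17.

10 × 6 = 60 ≡ 9 (mod 17)
9 + 5 = 14
14 - 8 = 6
(6)^5 ≡ 7 (mod 17)

7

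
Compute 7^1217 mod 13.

Compute successive squares:
7^1 ≡ 7 (mod 13)
7^2 ≡ 7^2 = 49 ≡ 10 (mod 13)
7^4 ≡ 10^2 = 100 ≡ 9 (mod 13)
7^8 ≡ 9^2 = 81 ≡ 3 (mod 13)
7^16 ≡ 3^2 = 9 (mod 13)
7^32 ≡ 9^2 = 81 ≡ 3 (mod 13)
7^64 ≡ 3^2 = 9 (mod 13)
7^128 ≡ 9^2 = 81 ≡ 3 (mod 13)
7^256 ≡ 3^2 = 9 (mod 13)
7^512 ≡ 9^2 = 81 ≡ 3 (mod 13)
7^1024 ≡ 3^2 = 9 (mod 13)
7^1217 = 7^1024 · 7^128 · 7^64 · 7^1 ≡ 9 · 3 · 9 · 7 (mod 13).
Accumulate the product:
9 · 3 = 27 ≡ 1
1 · 9 = 9
9 · 7 = 63 ≡ 11

11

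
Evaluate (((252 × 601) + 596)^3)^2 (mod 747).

252 × 601 = 151452 ≡ 558 (mod 747)
558 + 596 = 1154 ≡ 407 (mod 747)
(407)^3 ≡ 152 (mod 747)
(152)^2 ≡ 694 (mod 747)

694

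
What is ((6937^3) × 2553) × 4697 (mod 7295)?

(6937)^3 ≡ 2838 (mod 7295)
2838 × 2553 = 7245414 ≡ 1479 (mod 7295)
1479 × 4697 = 6946863 ≡ 2023 (mod 7295)

2023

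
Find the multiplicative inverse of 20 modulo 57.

Apply the Euclidean algorithm and back-substitute:
57 = 2·20 + 17
20 = 1·17 + 3
17 = 5·3 + 2
3 = 1·2 + 1
2 = 2·1 + 0
gcd(20, 57) = 1, so the inverse exists.
Back-substitute for 1:
1 = 1·3 − 1·2
  = −1·17 + 6·3
  = 6·20 − 7·17
  = −7·57 + 20·20
So 20⁻¹ ≡ 20 (mod 57).

20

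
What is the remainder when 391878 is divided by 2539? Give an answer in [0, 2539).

391878 = 154×2539 + 872, so 391878 ≡ 872 (mod 2539).

872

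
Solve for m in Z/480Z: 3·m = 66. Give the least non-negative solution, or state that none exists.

gcd(3, 480) = 3, and 3 | 66, so solutions exist.
Divide through by 3: 1·m = 22 (mod 160).
1⁻¹ ≡ 1 (mod 160).
m ≡ 1·22 ≡ 22 (mod 160).
The smallest non-negative solution is m = 22.

22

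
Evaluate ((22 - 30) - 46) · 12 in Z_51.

15

22 - 30 = -8 ≡ 43 (mod 51)
43 - 46 = -3 ≡ 48 (mod 51)
48 · 12 = 576 ≡ 15 (mod 51)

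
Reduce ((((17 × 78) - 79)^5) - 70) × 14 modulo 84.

17 × 78 = 1326 ≡ 66 (mod 84)
66 - 79 = -13 ≡ 71 (mod 84)
(71)^5 ≡ 71 (mod 84)
71 - 70 = 1
1 × 14 = 14

14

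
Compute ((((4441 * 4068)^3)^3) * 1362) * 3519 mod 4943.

2481

4441 * 4068 = 18065988 ≡ 4266 (mod 4943)
(4266)^3 ≡ 3149 (mod 4943)
(3149)^3 ≡ 4572 (mod 4943)
4572 * 1362 = 6227064 ≡ 3827 (mod 4943)
3827 * 3519 = 13467213 ≡ 2481 (mod 4943)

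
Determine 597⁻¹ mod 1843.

886

1843 = 3·597 + 52
597 = 11·52 + 25
52 = 2·25 + 2
25 = 12·2 + 1
2 = 2·1 + 0
gcd(597, 1843) = 1, so the inverse exists.
Back-substitute for 1:
1 = 1·25 − 12·2
  = −12·52 + 25·25
  = 25·597 − 287·52
  = −287·1843 + 886·597
So 597⁻¹ ≡ 886 (mod 1843).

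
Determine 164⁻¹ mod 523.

118

Apply the Euclidean algorithm and back-substitute:
523 = 3*164 + 31
164 = 5*31 + 9
31 = 3*9 + 4
9 = 2*4 + 1
4 = 4*1 + 0
gcd(164, 523) = 1, so the inverse exists.
Bézout: 1 = −37*523 + 118*164.
So 164⁻¹ ≡ 118 (mod 523).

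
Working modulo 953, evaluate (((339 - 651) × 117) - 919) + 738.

339 - 651 = -312 ≡ 641 (mod 953)
641 × 117 = 74997 ≡ 663 (mod 953)
663 - 919 = -256 ≡ 697 (mod 953)
697 + 738 = 1435 ≡ 482 (mod 953)

482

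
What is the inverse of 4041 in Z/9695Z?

571

9695 = 2*4041 + 1613
4041 = 2*1613 + 815
1613 = 1*815 + 798
815 = 1*798 + 17
798 = 46*17 + 16
17 = 1*16 + 1
16 = 16*1 + 0
gcd(4041, 9695) = 1, so the inverse exists.
Bézout: 1 = −238*9695 + 571*4041.
So 4041⁻¹ ≡ 571 (mod 9695).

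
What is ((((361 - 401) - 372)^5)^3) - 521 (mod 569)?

361 - 401 = -40 ≡ 529 (mod 569)
529 - 372 = 157
(157)^5 ≡ 377 (mod 569)
(377)^3 ≡ 472 (mod 569)
472 - 521 = -49 ≡ 520 (mod 569)

520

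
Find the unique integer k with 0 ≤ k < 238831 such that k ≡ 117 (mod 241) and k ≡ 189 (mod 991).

156767

241⁻¹ mod 991: 241×477 ≡ 1 (mod 991), so 241⁻¹ ≡ 477.
k = 117 + 241×((189 − 117)×477 mod 991) = 117 + 241×650 = 156767.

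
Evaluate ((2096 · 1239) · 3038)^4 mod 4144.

2912

2096 · 1239 = 2596944 ≡ 2800 (mod 4144)
2800 · 3038 = 8506400 ≡ 2912 (mod 4144)
(2912)^4 ≡ 2912 (mod 4144)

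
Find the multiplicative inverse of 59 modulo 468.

Apply the Euclidean algorithm and back-substitute:
468 = 7·59 + 55
59 = 1·55 + 4
55 = 13·4 + 3
4 = 1·3 + 1
3 = 3·1 + 0
gcd(59, 468) = 1, so the inverse exists.
Bézout: 1 = −15·468 + 119·59.
So 59⁻¹ ≡ 119 (mod 468).

119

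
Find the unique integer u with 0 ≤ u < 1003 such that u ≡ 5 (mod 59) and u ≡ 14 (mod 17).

949

59⁻¹ mod 17: 59·15 ≡ 1 (mod 17), so 59⁻¹ ≡ 15.
u = 5 + 59·((14 − 5)·15 mod 17) = 5 + 59·16 = 949.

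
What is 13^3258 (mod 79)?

8

Compute successive squares:
3258 in binary is 110010111010, i.e. 3258 = 2048 + 1024 + 128 + 32 + 16 + 8 + 2.
13^1 ≡ 13 (mod 79)
13^2 ≡ 13^2 = 169 ≡ 11 (mod 79)
13^4 ≡ 11^2 = 121 ≡ 42 (mod 79)
13^8 ≡ 42^2 = 1764 ≡ 26 (mod 79)
13^16 ≡ 26^2 = 676 ≡ 44 (mod 79)
13^32 ≡ 44^2 = 1936 ≡ 40 (mod 79)
13^64 ≡ 40^2 = 1600 ≡ 20 (mod 79)
13^128 ≡ 20^2 = 400 ≡ 5 (mod 79)
13^256 ≡ 5^2 = 25 (mod 79)
13^512 ≡ 25^2 = 625 ≡ 72 (mod 79)
13^1024 ≡ 72^2 = 5184 ≡ 49 (mod 79)
13^2048 ≡ 49^2 = 2401 ≡ 31 (mod 79)
13^3258 = 13^2048 · 13^1024 · 13^128 · 13^32 · 13^16 · 13^8 · 13^2 ≡ 31 · 49 · 5 · 40 · 44 · 26 · 11 (mod 79).
Accumulate the product:
31 · 49 = 1519 ≡ 18
18 · 5 = 90 ≡ 11
11 · 40 = 440 ≡ 45
45 · 44 = 1980 ≡ 5
5 · 26 = 130 ≡ 51
51 · 11 = 561 ≡ 8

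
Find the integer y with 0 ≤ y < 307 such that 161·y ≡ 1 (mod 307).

82

307 = 1·161 + 146
161 = 1·146 + 15
146 = 9·15 + 11
15 = 1·11 + 4
11 = 2·4 + 3
4 = 1·3 + 1
3 = 3·1 + 0
gcd(161, 307) = 1, so the inverse exists.
Bézout: 1 = −43·307 + 82·161.
So 161⁻¹ ≡ 82 (mod 307).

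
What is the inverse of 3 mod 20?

7

20 = 6·3 + 2
3 = 1·2 + 1
2 = 2·1 + 0
gcd(3, 20) = 1, so the inverse exists.
Bézout: 1 = −1·20 + 7·3.
So 3⁻¹ ≡ 7 (mod 20).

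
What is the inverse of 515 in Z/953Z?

953 = 1·515 + 438
515 = 1·438 + 77
438 = 5·77 + 53
77 = 1·53 + 24
53 = 2·24 + 5
24 = 4·5 + 4
5 = 1·4 + 1
4 = 4·1 + 0
gcd(515, 953) = 1, so the inverse exists.
Back-substitute for 1:
1 = 1·5 − 1·4
  = −1·24 + 5·5
  = 5·53 − 11·24
  = −11·77 + 16·53
  = 16·438 − 91·77
  = −91·515 + 107·438
  = 107·953 − 198·515
So 515⁻¹ ≡ −198 ≡ 755 (mod 953).

755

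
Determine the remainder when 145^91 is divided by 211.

111

Using repeated squaring:
91 in binary is 1011011, i.e. 91 = 64 + 16 + 8 + 2 + 1.
145^1 ≡ 145 (mod 211)
145^2 ≡ 145^2 = 21025 ≡ 136 (mod 211)
145^4 ≡ 136^2 = 18496 ≡ 139 (mod 211)
145^8 ≡ 139^2 = 19321 ≡ 120 (mod 211)
145^16 ≡ 120^2 = 14400 ≡ 52 (mod 211)
145^32 ≡ 52^2 = 2704 ≡ 172 (mod 211)
145^64 ≡ 172^2 = 29584 ≡ 44 (mod 211)
145^91 = 145^64 · 145^16 · 145^8 · 145^2 · 145^1 ≡ 44 · 52 · 120 · 136 · 145 (mod 211).
Accumulate the product:
44 · 52 = 2288 ≡ 178
178 · 120 = 21360 ≡ 49
49 · 136 = 6664 ≡ 123
123 · 145 = 17835 ≡ 111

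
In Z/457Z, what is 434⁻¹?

298

Apply the Euclidean algorithm and back-substitute:
457 = 1×434 + 23
434 = 18×23 + 20
23 = 1×20 + 3
20 = 6×3 + 2
3 = 1×2 + 1
2 = 2×1 + 0
gcd(434, 457) = 1, so the inverse exists.
Back-substitute for 1:
1 = 1×3 − 1×2
  = −1×20 + 7×3
  = 7×23 − 8×20
  = −8×434 + 151×23
  = 151×457 − 159×434
So 434⁻¹ ≡ −159 ≡ 298 (mod 457).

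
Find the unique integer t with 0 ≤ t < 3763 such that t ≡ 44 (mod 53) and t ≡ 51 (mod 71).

2323

53⁻¹ mod 71: 53*67 ≡ 1 (mod 71), so 53⁻¹ ≡ 67.
t = 44 + 53*((51 − 44)*67 mod 71) = 44 + 53*43 = 2323.
Check: 2323 mod 53 = 44, 2323 mod 71 = 51. ✓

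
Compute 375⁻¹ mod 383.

By the extended Euclidean algorithm:
383 = 1*375 + 8
375 = 46*8 + 7
8 = 1*7 + 1
7 = 7*1 + 0
gcd(375, 383) = 1, so the inverse exists.
Bézout: 1 = 47*383 − 48*375.
So 375⁻¹ ≡ −48 ≡ 335 (mod 383).

335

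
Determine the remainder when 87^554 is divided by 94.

49

Using repeated squaring:
554 in binary is 1000101010, i.e. 554 = 512 + 32 + 8 + 2.
87^1 ≡ 87 (mod 94)
87^2 ≡ 87^2 = 7569 ≡ 49 (mod 94)
87^4 ≡ 49^2 = 2401 ≡ 51 (mod 94)
87^8 ≡ 51^2 = 2601 ≡ 63 (mod 94)
87^16 ≡ 63^2 = 3969 ≡ 21 (mod 94)
87^32 ≡ 21^2 = 441 ≡ 65 (mod 94)
87^64 ≡ 65^2 = 4225 ≡ 89 (mod 94)
87^128 ≡ 89^2 = 7921 ≡ 25 (mod 94)
87^256 ≡ 25^2 = 625 ≡ 61 (mod 94)
87^512 ≡ 61^2 = 3721 ≡ 55 (mod 94)
87^554 = 87^512 * 87^32 * 87^8 * 87^2 ≡ 55 * 65 * 63 * 49 (mod 94).
Accumulate the product:
55 * 65 = 3575 ≡ 3
3 * 63 = 189 ≡ 1
1 * 49 = 49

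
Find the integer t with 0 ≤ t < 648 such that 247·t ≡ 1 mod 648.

648 = 2·247 + 154
247 = 1·154 + 93
154 = 1·93 + 61
93 = 1·61 + 32
61 = 1·32 + 29
32 = 1·29 + 3
29 = 9·3 + 2
3 = 1·2 + 1
2 = 2·1 + 0
gcd(247, 648) = 1, so the inverse exists.
Back-substitute for 1:
1 = 1·3 − 1·2
  = −1·29 + 10·3
  = 10·32 − 11·29
  = −11·61 + 21·32
  = 21·93 − 32·61
  = −32·154 + 53·93
  = 53·247 − 85·154
  = −85·648 + 223·247
So 247⁻¹ ≡ 223 (mod 648).

223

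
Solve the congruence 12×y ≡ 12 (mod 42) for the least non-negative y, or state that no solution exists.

1

gcd(12, 42) = 6, and 6 | 12, so solutions exist.
Divide through by 6: 2×y mod 7 = 2.
2⁻¹ ≡ 4 (mod 7).
y ≡ 4×2 ≡ 1 (mod 7).
The smallest non-negative solution is y = 1.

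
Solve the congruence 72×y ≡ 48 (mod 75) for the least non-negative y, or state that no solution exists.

gcd(72, 75) = 3, and 3 | 48, so solutions exist.
Divide through by 3: 24×y ≡ 16 mod 25.
24⁻¹ ≡ 24 (mod 25).
y ≡ 24×16 ≡ 9 (mod 25).
The smallest non-negative solution is y = 9.

9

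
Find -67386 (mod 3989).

-67386 = -17×3989 + 427, so -67386 ≡ 427 (mod 3989).

427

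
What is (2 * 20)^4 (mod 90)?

2 * 20 = 40
(40)^4 ≡ 40 (mod 90)

40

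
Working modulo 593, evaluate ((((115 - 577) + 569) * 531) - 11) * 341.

115 - 577 = -462 ≡ 131 (mod 593)
131 + 569 = 700 ≡ 107 (mod 593)
107 * 531 = 56817 ≡ 482 (mod 593)
482 - 11 = 471
471 * 341 = 160611 ≡ 501 (mod 593)

501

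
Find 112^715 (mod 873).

508

By square-and-multiply:
112^1 ≡ 112 (mod 873)
112^2 ≡ 112^2 = 12544 ≡ 322 (mod 873)
112^4 ≡ 322^2 = 103684 ≡ 670 (mod 873)
112^8 ≡ 670^2 = 448900 ≡ 178 (mod 873)
112^16 ≡ 178^2 = 31684 ≡ 256 (mod 873)
112^32 ≡ 256^2 = 65536 ≡ 61 (mod 873)
112^64 ≡ 61^2 = 3721 ≡ 229 (mod 873)
112^128 ≡ 229^2 = 52441 ≡ 61 (mod 873)
112^256 ≡ 61^2 = 3721 ≡ 229 (mod 873)
112^512 ≡ 229^2 = 52441 ≡ 61 (mod 873)
112^715 = 112^512 × 112^128 × 112^64 × 112^8 × 112^2 × 112^1 ≡ 61 × 61 × 229 × 178 × 322 × 112 (mod 873).
Accumulate the product:
61 × 61 = 3721 ≡ 229
229 × 229 = 52441 ≡ 61
61 × 178 = 10858 ≡ 382
382 × 322 = 123004 ≡ 784
784 × 112 = 87808 ≡ 508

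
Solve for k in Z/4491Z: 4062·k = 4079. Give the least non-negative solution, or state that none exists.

gcd(4062, 4491) = 3, and 3 does not divide 4079.
So the congruence has no solution.

no solution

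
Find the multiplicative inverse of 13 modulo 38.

3

By the extended Euclidean algorithm:
38 = 2×13 + 12
13 = 1×12 + 1
12 = 12×1 + 0
gcd(13, 38) = 1, so the inverse exists.
Bézout: 1 = −1×38 + 3×13.
So 13⁻¹ ≡ 3 (mod 38).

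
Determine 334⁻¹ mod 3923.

3923 = 11*334 + 249
334 = 1*249 + 85
249 = 2*85 + 79
85 = 1*79 + 6
79 = 13*6 + 1
6 = 6*1 + 0
gcd(334, 3923) = 1, so the inverse exists.
Back-substitute for 1:
1 = 1*79 − 13*6
  = −13*85 + 14*79
  = 14*249 − 41*85
  = −41*334 + 55*249
  = 55*3923 − 646*334
So 334⁻¹ ≡ −646 ≡ 3277 (mod 3923).

3277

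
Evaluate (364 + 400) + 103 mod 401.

65

364 + 400 = 764 ≡ 363 (mod 401)
363 + 103 = 466 ≡ 65 (mod 401)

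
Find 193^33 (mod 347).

322

Compute successive squares:
33 in binary is 100001, i.e. 33 = 32 + 1.
193^1 ≡ 193 (mod 347)
193^2 ≡ 193^2 = 37249 ≡ 120 (mod 347)
193^4 ≡ 120^2 = 14400 ≡ 173 (mod 347)
193^8 ≡ 173^2 = 29929 ≡ 87 (mod 347)
193^16 ≡ 87^2 = 7569 ≡ 282 (mod 347)
193^32 ≡ 282^2 = 79524 ≡ 61 (mod 347)
193^33 = 193^32 · 193^1 ≡ 61 · 193 (mod 347).
61 · 193 = 11773 ≡ 322 (mod 347).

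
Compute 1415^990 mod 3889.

3153

990 in binary is 1111011110, i.e. 990 = 512 + 256 + 128 + 64 + 16 + 8 + 4 + 2.
1415^1 ≡ 1415 (mod 3889)
1415^2 ≡ 1415^2 = 2002225 ≡ 3279 (mod 3889)
1415^4 ≡ 3279^2 = 10751841 ≡ 2645 (mod 3889)
1415^8 ≡ 2645^2 = 6996025 ≡ 3603 (mod 3889)
1415^16 ≡ 3603^2 = 12981609 ≡ 127 (mod 3889)
1415^32 ≡ 127^2 = 16129 ≡ 573 (mod 3889)
1415^64 ≡ 573^2 = 328329 ≡ 1653 (mod 3889)
1415^128 ≡ 1653^2 = 2732409 ≡ 2331 (mod 3889)
1415^256 ≡ 2331^2 = 5433561 ≡ 628 (mod 3889)
1415^512 ≡ 628^2 = 394384 ≡ 1595 (mod 3889)
1415^990 = 1415^512 · 1415^256 · 1415^128 · 1415^64 · 1415^16 · 1415^8 · 1415^4 · 1415^2 ≡ 1595 · 628 · 2331 · 1653 · 127 · 3603 · 2645 · 3279 (mod 3889).
Accumulate the product:
1595 · 628 = 1001660 ≡ 2187
2187 · 2331 = 5097897 ≡ 3307
3307 · 1653 = 5466471 ≡ 2426
2426 · 127 = 308102 ≡ 871
871 · 3603 = 3138213 ≡ 3679
3679 · 2645 = 9730955 ≡ 677
677 · 3279 = 2219883 ≡ 3153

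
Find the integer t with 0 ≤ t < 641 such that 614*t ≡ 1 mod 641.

641 = 1×614 + 27
614 = 22×27 + 20
27 = 1×20 + 7
20 = 2×7 + 6
7 = 1×6 + 1
6 = 6×1 + 0
gcd(614, 641) = 1, so the inverse exists.
Bézout: 1 = 91×641 − 95×614.
So 614⁻¹ ≡ −95 ≡ 546 (mod 641).

546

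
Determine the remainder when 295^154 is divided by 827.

625

295^1 ≡ 295 (mod 827)
295^2 ≡ 295^2 = 87025 ≡ 190 (mod 827)
295^4 ≡ 190^2 = 36100 ≡ 539 (mod 827)
295^8 ≡ 539^2 = 290521 ≡ 244 (mod 827)
295^16 ≡ 244^2 = 59536 ≡ 819 (mod 827)
295^32 ≡ 819^2 = 670761 ≡ 64 (mod 827)
295^64 ≡ 64^2 = 4096 ≡ 788 (mod 827)
295^128 ≡ 788^2 = 620944 ≡ 694 (mod 827)
295^154 = 295^128 × 295^16 × 295^8 × 295^2 ≡ 694 × 819 × 244 × 190 (mod 827).
Accumulate the product:
694 × 819 = 568386 ≡ 237
237 × 244 = 57828 ≡ 765
765 × 190 = 145350 ≡ 625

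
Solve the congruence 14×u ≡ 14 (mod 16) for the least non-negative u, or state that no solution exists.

gcd(14, 16) = 2, and 2 | 14, so solutions exist.
Divide through by 2: 7×u ≡ 7 (mod 8).
7⁻¹ ≡ 7 (mod 8).
u ≡ 7×7 ≡ 1 (mod 8).
The smallest non-negative solution is u = 1.

1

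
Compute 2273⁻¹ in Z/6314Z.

6289

6314 = 2×2273 + 1768
2273 = 1×1768 + 505
1768 = 3×505 + 253
505 = 1×253 + 252
253 = 1×252 + 1
252 = 252×1 + 0
gcd(2273, 6314) = 1, so the inverse exists.
Bézout: 1 = 9×6314 − 25×2273.
So 2273⁻¹ ≡ −25 ≡ 6289 (mod 6314).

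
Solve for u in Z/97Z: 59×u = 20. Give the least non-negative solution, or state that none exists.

gcd(59, 97) = 1, so a unique solution mod 97 exists.
59⁻¹ ≡ 74 (mod 97).
u ≡ 74×20 ≡ 25 (mod 97).

25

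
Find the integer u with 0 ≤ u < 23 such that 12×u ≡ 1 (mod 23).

Apply the Euclidean algorithm and back-substitute:
23 = 1×12 + 11
12 = 1×11 + 1
11 = 11×1 + 0
gcd(12, 23) = 1, so the inverse exists.
Back-substitute for 1:
1 = 1×12 − 1×11
  = −1×23 + 2×12
So 12⁻¹ ≡ 2 (mod 23).

2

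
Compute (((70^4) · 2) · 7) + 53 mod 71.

(70)^4 ≡ 1 (mod 71)
1 · 2 = 2
2 · 7 = 14
14 + 53 = 67

67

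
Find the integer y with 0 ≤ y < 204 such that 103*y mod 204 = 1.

By the extended Euclidean algorithm:
204 = 1·103 + 101
103 = 1·101 + 2
101 = 50·2 + 1
2 = 2·1 + 0
gcd(103, 204) = 1, so the inverse exists.
Bézout: 1 = 51·204 − 101·103.
So 103⁻¹ ≡ −101 ≡ 103 (mod 204).

103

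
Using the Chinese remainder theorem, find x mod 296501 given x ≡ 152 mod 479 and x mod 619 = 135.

205643

479⁻¹ mod 619: 479*84 ≡ 1 (mod 619), so 479⁻¹ ≡ 84.
x = 152 + 479*((135 − 152)*84 mod 619) = 152 + 479*429 = 205643.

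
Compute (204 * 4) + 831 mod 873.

204 * 4 = 816
816 + 831 = 1647 ≡ 774 (mod 873)

774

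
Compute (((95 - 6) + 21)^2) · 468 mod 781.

95 - 6 = 89
89 + 21 = 110
(110)^2 ≡ 385 (mod 781)
385 · 468 = 180180 ≡ 550 (mod 781)

550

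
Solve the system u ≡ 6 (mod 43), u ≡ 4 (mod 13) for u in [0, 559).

264

43⁻¹ mod 13: 43·10 ≡ 1 (mod 13), so 43⁻¹ ≡ 10.
u = 6 + 43·((4 − 6)·10 mod 13) = 6 + 43·6 = 264.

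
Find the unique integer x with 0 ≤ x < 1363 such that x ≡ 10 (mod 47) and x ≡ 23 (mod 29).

47⁻¹ mod 29: 47×21 ≡ 1 (mod 29), so 47⁻¹ ≡ 21.
x = 10 + 47×((23 − 10)×21 mod 29) = 10 + 47×12 = 574.

574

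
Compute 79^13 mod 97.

8

Compute successive squares:
79^1 ≡ 79 (mod 97)
79^2 ≡ 79^2 = 6241 ≡ 33 (mod 97)
79^4 ≡ 33^2 = 1089 ≡ 22 (mod 97)
79^8 ≡ 22^2 = 484 ≡ 96 (mod 97)
79^13 = 79^8 * 79^4 * 79^1 ≡ 96 * 22 * 79 (mod 97).
Accumulate the product:
96 * 22 = 2112 ≡ 75
75 * 79 = 5925 ≡ 8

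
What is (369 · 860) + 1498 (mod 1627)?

1573

369 · 860 = 317340 ≡ 75 (mod 1627)
75 + 1498 = 1573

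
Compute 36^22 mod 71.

27

Compute successive squares:
22 in binary is 10110, i.e. 22 = 16 + 4 + 2.
36^1 ≡ 36 (mod 71)
36^2 ≡ 36^2 = 1296 ≡ 18 (mod 71)
36^4 ≡ 18^2 = 324 ≡ 40 (mod 71)
36^8 ≡ 40^2 = 1600 ≡ 38 (mod 71)
36^16 ≡ 38^2 = 1444 ≡ 24 (mod 71)
36^22 = 36^16 · 36^4 · 36^2 ≡ 24 · 40 · 18 (mod 71).
Accumulate the product:
24 · 40 = 960 ≡ 37
37 · 18 = 666 ≡ 27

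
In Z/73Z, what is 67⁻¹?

73 = 1·67 + 6
67 = 11·6 + 1
6 = 6·1 + 0
gcd(67, 73) = 1, so the inverse exists.
Bézout: 1 = −11·73 + 12·67.
So 67⁻¹ ≡ 12 (mod 73).

12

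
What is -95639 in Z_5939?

5324

-95639 = -17×5939 + 5324, so -95639 ≡ 5324 (mod 5939).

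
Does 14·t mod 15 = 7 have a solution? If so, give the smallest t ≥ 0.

8

gcd(14, 15) = 1, so a unique solution mod 15 exists.
14⁻¹ ≡ 14 (mod 15).
t ≡ 14·7 ≡ 8 (mod 15).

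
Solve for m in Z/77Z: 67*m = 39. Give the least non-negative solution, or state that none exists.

gcd(67, 77) = 1, so a unique solution mod 77 exists.
67⁻¹ ≡ 23 (mod 77).
m ≡ 23*39 ≡ 50 (mod 77).

50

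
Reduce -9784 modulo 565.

386

-9784 = -18·565 + 386, so -9784 ≡ 386 (mod 565).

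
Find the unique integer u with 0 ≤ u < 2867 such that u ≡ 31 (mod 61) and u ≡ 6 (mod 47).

946

61⁻¹ mod 47: 61×37 ≡ 1 (mod 47), so 61⁻¹ ≡ 37.
u = 31 + 61×((6 − 31)×37 mod 47) = 31 + 61×15 = 946.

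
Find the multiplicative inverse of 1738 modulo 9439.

9439 = 5×1738 + 749
1738 = 2×749 + 240
749 = 3×240 + 29
240 = 8×29 + 8
29 = 3×8 + 5
8 = 1×5 + 3
5 = 1×3 + 2
3 = 1×2 + 1
2 = 2×1 + 0
gcd(1738, 9439) = 1, so the inverse exists.
Back-substitute for 1:
1 = 1×3 − 1×2
  = −1×5 + 2×3
  = 2×8 − 3×5
  = −3×29 + 11×8
  = 11×240 − 91×29
  = −91×749 + 284×240
  = 284×1738 − 659×749
  = −659×9439 + 3579×1738
So 1738⁻¹ ≡ 3579 (mod 9439).

3579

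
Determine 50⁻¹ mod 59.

By the extended Euclidean algorithm:
59 = 1*50 + 9
50 = 5*9 + 5
9 = 1*5 + 4
5 = 1*4 + 1
4 = 4*1 + 0
gcd(50, 59) = 1, so the inverse exists.
Bézout: 1 = −11*59 + 13*50.
So 50⁻¹ ≡ 13 (mod 59).

13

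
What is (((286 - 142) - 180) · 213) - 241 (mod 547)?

296

286 - 142 = 144
144 - 180 = -36 ≡ 511 (mod 547)
511 · 213 = 108843 ≡ 537 (mod 547)
537 - 241 = 296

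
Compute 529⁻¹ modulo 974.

By the extended Euclidean algorithm:
974 = 1*529 + 445
529 = 1*445 + 84
445 = 5*84 + 25
84 = 3*25 + 9
25 = 2*9 + 7
9 = 1*7 + 2
7 = 3*2 + 1
2 = 2*1 + 0
gcd(529, 974) = 1, so the inverse exists.
Back-substitute for 1:
1 = 1*7 − 3*2
  = −3*9 + 4*7
  = 4*25 − 11*9
  = −11*84 + 37*25
  = 37*445 − 196*84
  = −196*529 + 233*445
  = 233*974 − 429*529
So 529⁻¹ ≡ −429 ≡ 545 (mod 974).

545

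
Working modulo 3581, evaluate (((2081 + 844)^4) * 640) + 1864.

1027

2081 + 844 = 2925
(2925)^4 ≡ 3451 (mod 3581)
3451 * 640 = 2208640 ≡ 2744 (mod 3581)
2744 + 1864 = 4608 ≡ 1027 (mod 3581)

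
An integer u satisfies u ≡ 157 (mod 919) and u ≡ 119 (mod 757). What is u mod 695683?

626915

919⁻¹ mod 757: 919·500 ≡ 1 (mod 757), so 919⁻¹ ≡ 500.
u = 157 + 919·((119 − 157)·500 mod 757) = 157 + 919·682 = 626915.
Check: 626915 mod 919 = 157, 626915 mod 757 = 119. ✓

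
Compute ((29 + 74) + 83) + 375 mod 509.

29 + 74 = 103
103 + 83 = 186
186 + 375 = 561 ≡ 52 (mod 509)

52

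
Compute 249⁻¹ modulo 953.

532

Apply the Euclidean algorithm and back-substitute:
953 = 3·249 + 206
249 = 1·206 + 43
206 = 4·43 + 34
43 = 1·34 + 9
34 = 3·9 + 7
9 = 1·7 + 2
7 = 3·2 + 1
2 = 2·1 + 0
gcd(249, 953) = 1, so the inverse exists.
Bézout: 1 = 110·953 − 421·249.
So 249⁻¹ ≡ −421 ≡ 532 (mod 953).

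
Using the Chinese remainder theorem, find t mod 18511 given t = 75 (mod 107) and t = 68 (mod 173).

107⁻¹ mod 173: 107×76 ≡ 1 (mod 173), so 107⁻¹ ≡ 76.
t = 75 + 107×((68 − 75)×76 mod 173) = 75 + 107×160 = 17195.

17195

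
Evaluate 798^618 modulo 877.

729

798^1 ≡ 798 (mod 877)
798^2 ≡ 798^2 = 636804 ≡ 102 (mod 877)
798^4 ≡ 102^2 = 10404 ≡ 757 (mod 877)
798^8 ≡ 757^2 = 573049 ≡ 368 (mod 877)
798^16 ≡ 368^2 = 135424 ≡ 366 (mod 877)
798^32 ≡ 366^2 = 133956 ≡ 652 (mod 877)
798^64 ≡ 652^2 = 425104 ≡ 636 (mod 877)
798^128 ≡ 636^2 = 404496 ≡ 199 (mod 877)
798^256 ≡ 199^2 = 39601 ≡ 136 (mod 877)
798^512 ≡ 136^2 = 18496 ≡ 79 (mod 877)
798^618 = 798^512 · 798^64 · 798^32 · 798^8 · 798^2 ≡ 79 · 636 · 652 · 368 · 102 (mod 877).
Accumulate the product:
79 · 636 = 50244 ≡ 255
255 · 652 = 166260 ≡ 507
507 · 368 = 186576 ≡ 652
652 · 102 = 66504 ≡ 729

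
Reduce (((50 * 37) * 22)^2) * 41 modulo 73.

19

50 * 37 = 1850 ≡ 25 (mod 73)
25 * 22 = 550 ≡ 39 (mod 73)
(39)^2 ≡ 61 (mod 73)
61 * 41 = 2501 ≡ 19 (mod 73)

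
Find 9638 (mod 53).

9638 = 181·53 + 45, so 9638 ≡ 45 (mod 53).

45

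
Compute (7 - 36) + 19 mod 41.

7 - 36 = -29 ≡ 12 (mod 41)
12 + 19 = 31

31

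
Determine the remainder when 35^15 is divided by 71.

Compute successive squares:
35^1 ≡ 35 (mod 71)
35^2 ≡ 35^2 = 1225 ≡ 18 (mod 71)
35^4 ≡ 18^2 = 324 ≡ 40 (mod 71)
35^8 ≡ 40^2 = 1600 ≡ 38 (mod 71)
35^15 = 35^8 × 35^4 × 35^2 × 35^1 ≡ 38 × 40 × 18 × 35 (mod 71).
Accumulate the product:
38 × 40 = 1520 ≡ 29
29 × 18 = 522 ≡ 25
25 × 35 = 875 ≡ 23

23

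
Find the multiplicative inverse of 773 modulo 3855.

1157

By the extended Euclidean algorithm:
3855 = 4×773 + 763
773 = 1×763 + 10
763 = 76×10 + 3
10 = 3×3 + 1
3 = 3×1 + 0
gcd(773, 3855) = 1, so the inverse exists.
Back-substitute for 1:
1 = 1×10 − 3×3
  = −3×763 + 229×10
  = 229×773 − 232×763
  = −232×3855 + 1157×773
So 773⁻¹ ≡ 1157 (mod 3855).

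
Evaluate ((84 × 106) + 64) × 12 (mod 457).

84 × 106 = 8904 ≡ 221 (mod 457)
221 + 64 = 285
285 × 12 = 3420 ≡ 221 (mod 457)

221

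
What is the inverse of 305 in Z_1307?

30

Apply the Euclidean algorithm and back-substitute:
1307 = 4*305 + 87
305 = 3*87 + 44
87 = 1*44 + 43
44 = 1*43 + 1
43 = 43*1 + 0
gcd(305, 1307) = 1, so the inverse exists.
Back-substitute for 1:
1 = 1*44 − 1*43
  = −1*87 + 2*44
  = 2*305 − 7*87
  = −7*1307 + 30*305
So 305⁻¹ ≡ 30 (mod 1307).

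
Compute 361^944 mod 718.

Using repeated squaring:
361^1 ≡ 361 (mod 718)
361^2 ≡ 361^2 = 130321 ≡ 363 (mod 718)
361^4 ≡ 363^2 = 131769 ≡ 375 (mod 718)
361^8 ≡ 375^2 = 140625 ≡ 615 (mod 718)
361^16 ≡ 615^2 = 378225 ≡ 557 (mod 718)
361^32 ≡ 557^2 = 310249 ≡ 73 (mod 718)
361^64 ≡ 73^2 = 5329 ≡ 303 (mod 718)
361^128 ≡ 303^2 = 91809 ≡ 623 (mod 718)
361^256 ≡ 623^2 = 388129 ≡ 409 (mod 718)
361^512 ≡ 409^2 = 167281 ≡ 705 (mod 718)
361^944 = 361^512 * 361^256 * 361^128 * 361^32 * 361^16 ≡ 705 * 409 * 623 * 73 * 557 (mod 718).
Accumulate the product:
705 * 409 = 288345 ≡ 427
427 * 623 = 266021 ≡ 361
361 * 73 = 26353 ≡ 505
505 * 557 = 281285 ≡ 547

547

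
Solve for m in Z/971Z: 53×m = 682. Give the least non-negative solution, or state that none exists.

306

gcd(53, 971) = 1, so a unique solution mod 971 exists.
53⁻¹ ≡ 513 (mod 971).
m ≡ 513×682 ≡ 306 (mod 971).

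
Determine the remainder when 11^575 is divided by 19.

7

By square-and-multiply:
575 in binary is 1000111111, i.e. 575 = 512 + 32 + 16 + 8 + 4 + 2 + 1.
11^1 ≡ 11 (mod 19)
11^2 ≡ 11^2 = 121 ≡ 7 (mod 19)
11^4 ≡ 7^2 = 49 ≡ 11 (mod 19)
11^8 ≡ 11^2 = 121 ≡ 7 (mod 19)
11^16 ≡ 7^2 = 49 ≡ 11 (mod 19)
11^32 ≡ 11^2 = 121 ≡ 7 (mod 19)
11^64 ≡ 7^2 = 49 ≡ 11 (mod 19)
11^128 ≡ 11^2 = 121 ≡ 7 (mod 19)
11^256 ≡ 7^2 = 49 ≡ 11 (mod 19)
11^512 ≡ 11^2 = 121 ≡ 7 (mod 19)
11^575 = 11^512 * 11^32 * 11^16 * 11^8 * 11^4 * 11^2 * 11^1 ≡ 7 * 7 * 11 * 7 * 11 * 7 * 11 (mod 19).
Accumulate the product:
7 * 7 = 49 ≡ 11
11 * 11 = 121 ≡ 7
7 * 7 = 49 ≡ 11
11 * 11 = 121 ≡ 7
7 * 7 = 49 ≡ 11
11 * 11 = 121 ≡ 7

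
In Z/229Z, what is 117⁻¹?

Apply the Euclidean algorithm and back-substitute:
229 = 1*117 + 112
117 = 1*112 + 5
112 = 22*5 + 2
5 = 2*2 + 1
2 = 2*1 + 0
gcd(117, 229) = 1, so the inverse exists.
Bézout: 1 = −47*229 + 92*117.
So 117⁻¹ ≡ 92 (mod 229).

92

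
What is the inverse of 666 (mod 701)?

20

Apply the Euclidean algorithm and back-substitute:
701 = 1×666 + 35
666 = 19×35 + 1
35 = 35×1 + 0
gcd(666, 701) = 1, so the inverse exists.
Back-substitute for 1:
1 = 1×666 − 19×35
  = −19×701 + 20×666
So 666⁻¹ ≡ 20 (mod 701).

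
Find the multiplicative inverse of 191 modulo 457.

67

457 = 2·191 + 75
191 = 2·75 + 41
75 = 1·41 + 34
41 = 1·34 + 7
34 = 4·7 + 6
7 = 1·6 + 1
6 = 6·1 + 0
gcd(191, 457) = 1, so the inverse exists.
Bézout: 1 = −28·457 + 67·191.
So 191⁻¹ ≡ 67 (mod 457).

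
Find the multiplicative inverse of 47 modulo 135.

23

Apply the Euclidean algorithm and back-substitute:
135 = 2·47 + 41
47 = 1·41 + 6
41 = 6·6 + 5
6 = 1·5 + 1
5 = 5·1 + 0
gcd(47, 135) = 1, so the inverse exists.
Bézout: 1 = −8·135 + 23·47.
So 47⁻¹ ≡ 23 (mod 135).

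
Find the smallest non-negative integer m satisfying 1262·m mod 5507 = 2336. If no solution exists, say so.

gcd(1262, 5507) = 1, so a unique solution mod 5507 exists.
1262⁻¹ ≡ 5459 (mod 5507).
m ≡ 5459·2336 ≡ 3519 (mod 5507).

3519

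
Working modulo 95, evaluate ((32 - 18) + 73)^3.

32 - 18 = 14
14 + 73 = 87
(87)^3 ≡ 58 (mod 95)

58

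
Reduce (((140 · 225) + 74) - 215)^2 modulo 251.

140 · 225 = 31500 ≡ 125 (mod 251)
125 + 74 = 199
199 - 215 = -16 ≡ 235 (mod 251)
(235)^2 ≡ 5 (mod 251)

5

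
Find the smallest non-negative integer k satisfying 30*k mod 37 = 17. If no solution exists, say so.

24

gcd(30, 37) = 1, so a unique solution mod 37 exists.
30⁻¹ ≡ 21 (mod 37).
k ≡ 21*17 ≡ 24 (mod 37).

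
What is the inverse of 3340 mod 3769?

3646

Apply the Euclidean algorithm and back-substitute:
3769 = 1×3340 + 429
3340 = 7×429 + 337
429 = 1×337 + 92
337 = 3×92 + 61
92 = 1×61 + 31
61 = 1×31 + 30
31 = 1×30 + 1
30 = 30×1 + 0
gcd(3340, 3769) = 1, so the inverse exists.
Bézout: 1 = 109×3769 − 123×3340.
So 3340⁻¹ ≡ −123 ≡ 3646 (mod 3769).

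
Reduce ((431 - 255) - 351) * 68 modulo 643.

431 - 255 = 176
176 - 351 = -175 ≡ 468 (mod 643)
468 * 68 = 31824 ≡ 317 (mod 643)

317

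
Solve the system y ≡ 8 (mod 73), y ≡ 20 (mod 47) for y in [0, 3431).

2417

73⁻¹ mod 47: 73·38 ≡ 1 (mod 47), so 73⁻¹ ≡ 38.
y = 8 + 73·((20 − 8)·38 mod 47) = 8 + 73·33 = 2417.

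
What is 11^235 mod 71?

51

235 in binary is 11101011, i.e. 235 = 128 + 64 + 32 + 8 + 2 + 1.
11^1 ≡ 11 (mod 71)
11^2 ≡ 11^2 = 121 ≡ 50 (mod 71)
11^4 ≡ 50^2 = 2500 ≡ 15 (mod 71)
11^8 ≡ 15^2 = 225 ≡ 12 (mod 71)
11^16 ≡ 12^2 = 144 ≡ 2 (mod 71)
11^32 ≡ 2^2 = 4 (mod 71)
11^64 ≡ 4^2 = 16 (mod 71)
11^128 ≡ 16^2 = 256 ≡ 43 (mod 71)
11^235 = 11^128 * 11^64 * 11^32 * 11^8 * 11^2 * 11^1 ≡ 43 * 16 * 4 * 12 * 50 * 11 (mod 71).
Accumulate the product:
43 * 16 = 688 ≡ 49
49 * 4 = 196 ≡ 54
54 * 12 = 648 ≡ 9
9 * 50 = 450 ≡ 24
24 * 11 = 264 ≡ 51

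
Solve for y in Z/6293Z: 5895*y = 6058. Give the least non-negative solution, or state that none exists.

4665

gcd(5895, 6293) = 1, so a unique solution mod 6293 exists.
5895⁻¹ ≡ 5202 (mod 6293).
y ≡ 5202*6058 ≡ 4665 (mod 6293).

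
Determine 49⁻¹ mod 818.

Run the extended Euclidean algorithm:
818 = 16×49 + 34
49 = 1×34 + 15
34 = 2×15 + 4
15 = 3×4 + 3
4 = 1×3 + 1
3 = 3×1 + 0
gcd(49, 818) = 1, so the inverse exists.
Bézout: 1 = 13×818 − 217×49.
So 49⁻¹ ≡ −217 ≡ 601 (mod 818).

601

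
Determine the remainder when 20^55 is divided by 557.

95

By square-and-multiply:
55 in binary is 110111, i.e. 55 = 32 + 16 + 4 + 2 + 1.
20^1 ≡ 20 (mod 557)
20^2 ≡ 20^2 = 400 (mod 557)
20^4 ≡ 400^2 = 160000 ≡ 141 (mod 557)
20^8 ≡ 141^2 = 19881 ≡ 386 (mod 557)
20^16 ≡ 386^2 = 148996 ≡ 277 (mod 557)
20^32 ≡ 277^2 = 76729 ≡ 420 (mod 557)
20^55 = 20^32 · 20^16 · 20^4 · 20^2 · 20^1 ≡ 420 · 277 · 141 · 400 · 20 (mod 557).
Accumulate the product:
420 · 277 = 116340 ≡ 484
484 · 141 = 68244 ≡ 290
290 · 400 = 116000 ≡ 144
144 · 20 = 2880 ≡ 95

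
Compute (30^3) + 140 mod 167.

(30)^3 ≡ 113 (mod 167)
113 + 140 = 253 ≡ 86 (mod 167)

86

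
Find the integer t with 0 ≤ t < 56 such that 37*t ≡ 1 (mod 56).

53

By the extended Euclidean algorithm:
56 = 1·37 + 19
37 = 1·19 + 18
19 = 1·18 + 1
18 = 18·1 + 0
gcd(37, 56) = 1, so the inverse exists.
Back-substitute for 1:
1 = 1·19 − 1·18
  = −1·37 + 2·19
  = 2·56 − 3·37
So 37⁻¹ ≡ −3 ≡ 53 (mod 56).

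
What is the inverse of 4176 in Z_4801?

1544

4801 = 1×4176 + 625
4176 = 6×625 + 426
625 = 1×426 + 199
426 = 2×199 + 28
199 = 7×28 + 3
28 = 9×3 + 1
3 = 3×1 + 0
gcd(4176, 4801) = 1, so the inverse exists.
Bézout: 1 = −1343×4801 + 1544×4176.
So 4176⁻¹ ≡ 1544 (mod 4801).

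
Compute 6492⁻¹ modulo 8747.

1602

Apply the Euclidean algorithm and back-substitute:
8747 = 1·6492 + 2255
6492 = 2·2255 + 1982
2255 = 1·1982 + 273
1982 = 7·273 + 71
273 = 3·71 + 60
71 = 1·60 + 11
60 = 5·11 + 5
11 = 2·5 + 1
5 = 5·1 + 0
gcd(6492, 8747) = 1, so the inverse exists.
Bézout: 1 = −1189·8747 + 1602·6492.
So 6492⁻¹ ≡ 1602 (mod 8747).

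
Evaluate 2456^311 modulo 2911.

311 in binary is 100110111, i.e. 311 = 256 + 32 + 16 + 4 + 2 + 1.
2456^1 ≡ 2456 (mod 2911)
2456^2 ≡ 2456^2 = 6031936 ≡ 344 (mod 2911)
2456^4 ≡ 344^2 = 118336 ≡ 1896 (mod 2911)
2456^8 ≡ 1896^2 = 3594816 ≡ 2642 (mod 2911)
2456^16 ≡ 2642^2 = 6980164 ≡ 2497 (mod 2911)
2456^32 ≡ 2497^2 = 6235009 ≡ 2558 (mod 2911)
2456^64 ≡ 2558^2 = 6543364 ≡ 2347 (mod 2911)
2456^128 ≡ 2347^2 = 5508409 ≡ 797 (mod 2911)
2456^256 ≡ 797^2 = 635209 ≡ 611 (mod 2911)
2456^311 = 2456^256 * 2456^32 * 2456^16 * 2456^4 * 2456^2 * 2456^1 ≡ 611 * 2558 * 2497 * 1896 * 344 * 2456 (mod 2911).
Accumulate the product:
611 * 2558 = 1562938 ≡ 2642
2642 * 2497 = 6597074 ≡ 748
748 * 1896 = 1418208 ≡ 551
551 * 344 = 189544 ≡ 329
329 * 2456 = 808024 ≡ 1677

1677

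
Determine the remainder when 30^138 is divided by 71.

Using repeated squaring:
30^1 ≡ 30 (mod 71)
30^2 ≡ 30^2 = 900 ≡ 48 (mod 71)
30^4 ≡ 48^2 = 2304 ≡ 32 (mod 71)
30^8 ≡ 32^2 = 1024 ≡ 30 (mod 71)
30^16 ≡ 30^2 = 900 ≡ 48 (mod 71)
30^32 ≡ 48^2 = 2304 ≡ 32 (mod 71)
30^64 ≡ 32^2 = 1024 ≡ 30 (mod 71)
30^128 ≡ 30^2 = 900 ≡ 48 (mod 71)
30^138 = 30^128 · 30^8 · 30^2 ≡ 48 · 30 · 48 (mod 71).
Accumulate the product:
48 · 30 = 1440 ≡ 20
20 · 48 = 960 ≡ 37

37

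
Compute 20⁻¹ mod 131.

By the extended Euclidean algorithm:
131 = 6×20 + 11
20 = 1×11 + 9
11 = 1×9 + 2
9 = 4×2 + 1
2 = 2×1 + 0
gcd(20, 131) = 1, so the inverse exists.
Bézout: 1 = −9×131 + 59×20.
So 20⁻¹ ≡ 59 (mod 131).

59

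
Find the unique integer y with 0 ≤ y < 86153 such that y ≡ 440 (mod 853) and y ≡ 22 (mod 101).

65268

853⁻¹ mod 101: 853×9 ≡ 1 (mod 101), so 853⁻¹ ≡ 9.
y = 440 + 853×((22 − 440)×9 mod 101) = 440 + 853×76 = 65268.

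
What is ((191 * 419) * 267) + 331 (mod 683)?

419

191 * 419 = 80029 ≡ 118 (mod 683)
118 * 267 = 31506 ≡ 88 (mod 683)
88 + 331 = 419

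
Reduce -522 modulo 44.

-522 = -12*44 + 6, so -522 ≡ 6 (mod 44).

6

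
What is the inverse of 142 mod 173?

173 = 1·142 + 31
142 = 4·31 + 18
31 = 1·18 + 13
18 = 1·13 + 5
13 = 2·5 + 3
5 = 1·3 + 2
3 = 1·2 + 1
2 = 2·1 + 0
gcd(142, 173) = 1, so the inverse exists.
Back-substitute for 1:
1 = 1·3 − 1·2
  = −1·5 + 2·3
  = 2·13 − 5·5
  = −5·18 + 7·13
  = 7·31 − 12·18
  = −12·142 + 55·31
  = 55·173 − 67·142
So 142⁻¹ ≡ −67 ≡ 106 (mod 173).

106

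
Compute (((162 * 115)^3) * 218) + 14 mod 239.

213

162 * 115 = 18630 ≡ 227 (mod 239)
(227)^3 ≡ 184 (mod 239)
184 * 218 = 40112 ≡ 199 (mod 239)
199 + 14 = 213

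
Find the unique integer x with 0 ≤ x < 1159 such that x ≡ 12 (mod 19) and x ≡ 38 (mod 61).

19⁻¹ mod 61: 19*45 ≡ 1 (mod 61), so 19⁻¹ ≡ 45.
x = 12 + 19*((38 − 12)*45 mod 61) = 12 + 19*11 = 221.

221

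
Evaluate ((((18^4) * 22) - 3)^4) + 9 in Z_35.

(18)^4 ≡ 11 (mod 35)
11 * 22 = 242 ≡ 32 (mod 35)
32 - 3 = 29
(29)^4 ≡ 1 (mod 35)
1 + 9 = 10

10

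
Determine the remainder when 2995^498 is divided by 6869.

4801

By square-and-multiply:
498 in binary is 111110010, i.e. 498 = 256 + 128 + 64 + 32 + 16 + 2.
2995^1 ≡ 2995 (mod 6869)
2995^2 ≡ 2995^2 = 8970025 ≡ 5980 (mod 6869)
2995^4 ≡ 5980^2 = 35760400 ≡ 386 (mod 6869)
2995^8 ≡ 386^2 = 148996 ≡ 4747 (mod 6869)
2995^16 ≡ 4747^2 = 22534009 ≡ 3689 (mod 6869)
2995^32 ≡ 3689^2 = 13608721 ≡ 1232 (mod 6869)
2995^64 ≡ 1232^2 = 1517824 ≡ 6644 (mod 6869)
2995^128 ≡ 6644^2 = 44142736 ≡ 2542 (mod 6869)
2995^256 ≡ 2542^2 = 6461764 ≡ 4904 (mod 6869)
2995^498 = 2995^256 · 2995^128 · 2995^64 · 2995^32 · 2995^16 · 2995^2 ≡ 4904 · 2542 · 6644 · 1232 · 3689 · 5980 (mod 6869).
Accumulate the product:
4904 · 2542 = 12465968 ≡ 5602
5602 · 6644 = 37219688 ≡ 3446
3446 · 1232 = 4245472 ≡ 430
430 · 3689 = 1586270 ≡ 6400
6400 · 5980 = 38272000 ≡ 4801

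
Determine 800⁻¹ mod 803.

803 = 1*800 + 3
800 = 266*3 + 2
3 = 1*2 + 1
2 = 2*1 + 0
gcd(800, 803) = 1, so the inverse exists.
Back-substitute for 1:
1 = 1*3 − 1*2
  = −1*800 + 267*3
  = 267*803 − 268*800
So 800⁻¹ ≡ −268 ≡ 535 (mod 803).

535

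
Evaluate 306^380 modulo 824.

380 in binary is 101111100, i.e. 380 = 256 + 64 + 32 + 16 + 8 + 4.
306^1 ≡ 306 (mod 824)
306^2 ≡ 306^2 = 93636 ≡ 524 (mod 824)
306^4 ≡ 524^2 = 274576 ≡ 184 (mod 824)
306^8 ≡ 184^2 = 33856 ≡ 72 (mod 824)
306^16 ≡ 72^2 = 5184 ≡ 240 (mod 824)
306^32 ≡ 240^2 = 57600 ≡ 744 (mod 824)
306^64 ≡ 744^2 = 553536 ≡ 632 (mod 824)
306^128 ≡ 632^2 = 399424 ≡ 608 (mod 824)
306^256 ≡ 608^2 = 369664 ≡ 512 (mod 824)
306^380 = 306^256 * 306^64 * 306^32 * 306^16 * 306^8 * 306^4 ≡ 512 * 632 * 744 * 240 * 72 * 184 (mod 824).
Accumulate the product:
512 * 632 = 323584 ≡ 576
576 * 744 = 428544 ≡ 64
64 * 240 = 15360 ≡ 528
528 * 72 = 38016 ≡ 112
112 * 184 = 20608 ≡ 8

8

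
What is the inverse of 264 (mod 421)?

362

421 = 1×264 + 157
264 = 1×157 + 107
157 = 1×107 + 50
107 = 2×50 + 7
50 = 7×7 + 1
7 = 7×1 + 0
gcd(264, 421) = 1, so the inverse exists.
Back-substitute for 1:
1 = 1×50 − 7×7
  = −7×107 + 15×50
  = 15×157 − 22×107
  = −22×264 + 37×157
  = 37×421 − 59×264
So 264⁻¹ ≡ −59 ≡ 362 (mod 421).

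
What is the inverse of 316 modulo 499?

499 = 1*316 + 183
316 = 1*183 + 133
183 = 1*133 + 50
133 = 2*50 + 33
50 = 1*33 + 17
33 = 1*17 + 16
17 = 1*16 + 1
16 = 16*1 + 0
gcd(316, 499) = 1, so the inverse exists.
Back-substitute for 1:
1 = 1*17 − 1*16
  = −1*33 + 2*17
  = 2*50 − 3*33
  = −3*133 + 8*50
  = 8*183 − 11*133
  = −11*316 + 19*183
  = 19*499 − 30*316
So 316⁻¹ ≡ −30 ≡ 469 (mod 499).

469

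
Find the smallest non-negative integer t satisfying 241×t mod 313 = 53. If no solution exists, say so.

gcd(241, 313) = 1, so a unique solution mod 313 exists.
241⁻¹ ≡ 213 (mod 313).
t ≡ 213×53 ≡ 21 (mod 313).

21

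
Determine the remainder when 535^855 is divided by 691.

640

855 in binary is 1101010111, i.e. 855 = 512 + 256 + 64 + 16 + 4 + 2 + 1.
535^1 ≡ 535 (mod 691)
535^2 ≡ 535^2 = 286225 ≡ 151 (mod 691)
535^4 ≡ 151^2 = 22801 ≡ 689 (mod 691)
535^8 ≡ 689^2 = 474721 ≡ 4 (mod 691)
535^16 ≡ 4^2 = 16 (mod 691)
535^32 ≡ 16^2 = 256 (mod 691)
535^64 ≡ 256^2 = 65536 ≡ 582 (mod 691)
535^128 ≡ 582^2 = 338724 ≡ 134 (mod 691)
535^256 ≡ 134^2 = 17956 ≡ 681 (mod 691)
535^512 ≡ 681^2 = 463761 ≡ 100 (mod 691)
535^855 = 535^512 * 535^256 * 535^64 * 535^16 * 535^4 * 535^2 * 535^1 ≡ 100 * 681 * 582 * 16 * 689 * 151 * 535 (mod 691).
Accumulate the product:
100 * 681 = 68100 ≡ 382
382 * 582 = 222324 ≡ 513
513 * 16 = 8208 ≡ 607
607 * 689 = 418223 ≡ 168
168 * 151 = 25368 ≡ 492
492 * 535 = 263220 ≡ 640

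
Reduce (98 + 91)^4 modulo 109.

89

98 + 91 = 189 ≡ 80 (mod 109)
(80)^4 ≡ 89 (mod 109)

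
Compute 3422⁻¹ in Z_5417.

Run the extended Euclidean algorithm:
5417 = 1·3422 + 1995
3422 = 1·1995 + 1427
1995 = 1·1427 + 568
1427 = 2·568 + 291
568 = 1·291 + 277
291 = 1·277 + 14
277 = 19·14 + 11
14 = 1·11 + 3
11 = 3·3 + 2
3 = 1·2 + 1
2 = 2·1 + 0
gcd(3422, 5417) = 1, so the inverse exists.
Back-substitute for 1:
1 = 1·3 − 1·2
  = −1·11 + 4·3
  = 4·14 − 5·11
  = −5·277 + 99·14
  = 99·291 − 104·277
  = −104·568 + 203·291
  = 203·1427 − 510·568
  = −510·1995 + 713·1427
  = 713·3422 − 1223·1995
  = −1223·5417 + 1936·3422
So 3422⁻¹ ≡ 1936 (mod 5417).

1936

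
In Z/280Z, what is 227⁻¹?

243

Apply the Euclidean algorithm and back-substitute:
280 = 1×227 + 53
227 = 4×53 + 15
53 = 3×15 + 8
15 = 1×8 + 7
8 = 1×7 + 1
7 = 7×1 + 0
gcd(227, 280) = 1, so the inverse exists.
Back-substitute for 1:
1 = 1×8 − 1×7
  = −1×15 + 2×8
  = 2×53 − 7×15
  = −7×227 + 30×53
  = 30×280 − 37×227
So 227⁻¹ ≡ −37 ≡ 243 (mod 280).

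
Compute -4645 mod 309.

-4645 = -16*309 + 299, so -4645 ≡ 299 (mod 309).

299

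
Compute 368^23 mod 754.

By square-and-multiply:
23 in binary is 10111, i.e. 23 = 16 + 4 + 2 + 1.
368^1 ≡ 368 (mod 754)
368^2 ≡ 368^2 = 135424 ≡ 458 (mod 754)
368^4 ≡ 458^2 = 209764 ≡ 152 (mod 754)
368^8 ≡ 152^2 = 23104 ≡ 484 (mod 754)
368^16 ≡ 484^2 = 234256 ≡ 516 (mod 754)
368^23 = 368^16 · 368^4 · 368^2 · 368^1 ≡ 516 · 152 · 458 · 368 (mod 754).
Accumulate the product:
516 · 152 = 78432 ≡ 16
16 · 458 = 7328 ≡ 542
542 · 368 = 199456 ≡ 400

400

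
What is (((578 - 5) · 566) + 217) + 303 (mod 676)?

358

578 - 5 = 573
573 · 566 = 324318 ≡ 514 (mod 676)
514 + 217 = 731 ≡ 55 (mod 676)
55 + 303 = 358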